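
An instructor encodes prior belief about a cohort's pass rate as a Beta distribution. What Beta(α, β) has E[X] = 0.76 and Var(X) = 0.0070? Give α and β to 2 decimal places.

Let s = α+β. The Beta variance is μ(1−μ)/(s+1).
So s+1 = μ(1−μ)/σ² = (0.76×0.24)/0.0070 = 0.1824/0.0070 = 26.0571, giving s = 25.0571.
Then α = μs = 0.76×25.0571 = 19.04 and β = (1−μ)s = 0.24×25.0571 = 6.01.

α = 19.04, β = 6.01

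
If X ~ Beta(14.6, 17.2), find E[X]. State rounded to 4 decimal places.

E[X] = α/(α+β) = 14.6/31.8 = 0.4591.

0.4591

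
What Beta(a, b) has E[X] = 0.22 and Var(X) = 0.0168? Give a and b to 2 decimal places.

Write ν = a+b; then a = μν and Var = μ(1−μ)/(ν+1).
ν = μ(1−μ)/Var − 1 = 0.1716/0.0168 − 1 = 9.2143.
a = 0.22·9.2143 = 2.03, b = 0.78·9.2143 = 7.19.

a = 2.03, b = 7.19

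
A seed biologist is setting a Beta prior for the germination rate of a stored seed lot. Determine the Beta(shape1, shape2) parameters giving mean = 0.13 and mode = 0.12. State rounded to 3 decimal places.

With s = shape1+shape2: μ = shape1/s and mode = (shape1−1)/(s−2). Eliminating shape1 = μs,
μs − 1 = m(s−2) ⇒ s(μ−m) = 1−2m ⇒ s = 0.76/0.01 = 76.0000.
So shape1 = μs = 9.880, shape2 = (1−μ)s = 66.120.

shape1 = 9.880, shape2 = 66.120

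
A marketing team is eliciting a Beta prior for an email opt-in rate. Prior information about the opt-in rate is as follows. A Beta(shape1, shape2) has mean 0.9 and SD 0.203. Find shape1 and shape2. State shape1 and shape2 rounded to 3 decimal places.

shape1 = 1.066, shape2 = 0.118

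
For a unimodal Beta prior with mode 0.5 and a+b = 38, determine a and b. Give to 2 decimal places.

For a,b>1 the mode is (a−1)/(a+b−2), so a = mode·(κ−2)+1 = 0.5×36+1 = 19.00.
And b = (1−mode)·(κ−2)+1 = 0.5×36+1 = 19.00.

a = 19.00, b = 19.00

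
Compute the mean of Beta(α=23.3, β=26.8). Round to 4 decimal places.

0.4651

The Beta mean is α/(α+β) = 23.3/(23.3+26.8) = 0.4651.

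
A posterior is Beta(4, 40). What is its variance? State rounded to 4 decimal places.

0.0018

α+β = 44 and αβ = 160, so Var = αβ/[(α+β)²(α+β+1)] = 160/87120 = 0.0018.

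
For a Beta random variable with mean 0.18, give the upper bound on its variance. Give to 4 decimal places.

0.1476

Var = μ(1−μ)/(α+β+1), which approaches μ(1−μ) as α+β → 0.
So the supremum is μ(1−μ) = 0.18×0.82 = 0.1476.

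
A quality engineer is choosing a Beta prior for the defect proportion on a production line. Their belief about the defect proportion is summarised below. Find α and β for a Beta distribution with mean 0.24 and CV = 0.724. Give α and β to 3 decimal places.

Var = (CV·μ)² = (0.724×0.24)² = 0.030193.
α+β = μ(1−μ)/Var − 1 = 0.1824/0.030193 − 1 = 5.0412.
Thus α = 0.24·5.0412 = 1.210 and β = 0.76·5.0412 = 3.831.

α = 1.210, β = 3.831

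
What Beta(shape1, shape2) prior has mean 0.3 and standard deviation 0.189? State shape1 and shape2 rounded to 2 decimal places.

Variance = 0.189² = 0.035721. The moment-matching identity shape1+shape2 = μ(1−μ)/Var − 1 gives
shape1+shape2 = 0.21/0.035721 − 1 = 4.8789, so shape1 = μ·4.8789 = 1.46 and shape2 = (1−μ)·4.8789 = 3.42.

shape1 = 1.46, shape2 = 3.42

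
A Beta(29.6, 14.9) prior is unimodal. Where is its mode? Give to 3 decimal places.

0.673

The density x^(α−1)(1−x)^(β−1) is maximised at (α−1)/(α+β−2) = 28.6/42.5 = 0.673.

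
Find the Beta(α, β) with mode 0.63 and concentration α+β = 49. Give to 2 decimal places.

For α,β>1 the mode is (α−1)/(α+β−2), so α = mode·(κ−2)+1 = 0.63×47+1 = 30.61.
And β = (1−mode)·(κ−2)+1 = 0.37×47+1 = 18.39.

α = 30.61, β = 18.39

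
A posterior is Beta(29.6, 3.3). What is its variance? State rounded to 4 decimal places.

Var = αβ/[(α+β)²(α+β+1)] = (29.6×3.3)/(32.9²×33.9) = 97.68/36693.699 = 0.0027.

0.0027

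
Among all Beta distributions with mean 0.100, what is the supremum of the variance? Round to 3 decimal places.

Var = μ(1−μ)/(α+β+1), which approaches μ(1−μ) as α+β → 0.
So the supremum is μ(1−μ) = 0.100×0.900 = 0.090.

0.090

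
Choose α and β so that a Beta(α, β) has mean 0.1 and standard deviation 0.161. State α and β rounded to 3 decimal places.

σ² = 0.161² = 0.025921.
With s = α+β, Var = μ(1−μ)/(s+1), so s+1 = (0.1×0.9)/0.025921 = 3.4721 and s = 2.4721.
α = μs = 0.247, β = (1−μ)s = 2.225.

α = 0.247, β = 2.225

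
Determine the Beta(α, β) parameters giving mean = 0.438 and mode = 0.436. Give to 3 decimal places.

With s = α+β: μ = α/s and mode = (α−1)/(s−2). Eliminating α = μs,
μs − 1 = m(s−2) ⇒ s(μ−m) = 1−2m ⇒ s = 0.128/0.002 = 64.0000.
So α = μs = 28.032, β = (1−μ)s = 35.968.

α = 28.032, β = 35.968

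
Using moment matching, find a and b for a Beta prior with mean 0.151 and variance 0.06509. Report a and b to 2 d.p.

By moment matching, a+b = μ(1−μ)/σ² − 1 = (0.151·0.849)/0.06509 − 1 = 1.9696 − 1 = 0.9696.
Since a/(a+b) = μ, a = 0.151·0.9696 = 0.15 and b = 0.849·0.9696 = 0.82.

a = 0.15, b = 0.82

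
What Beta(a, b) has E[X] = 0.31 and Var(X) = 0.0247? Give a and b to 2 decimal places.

Let s = a+b. The Beta variance is μ(1−μ)/(s+1).
So s+1 = μ(1−μ)/σ² = (0.31×0.69)/0.0247 = 0.2139/0.0247 = 8.6599, giving s = 7.6599.
Then a = μs = 0.31×7.6599 = 2.37 and b = (1−μ)s = 0.69×7.6599 = 5.29.

a = 2.37, b = 5.29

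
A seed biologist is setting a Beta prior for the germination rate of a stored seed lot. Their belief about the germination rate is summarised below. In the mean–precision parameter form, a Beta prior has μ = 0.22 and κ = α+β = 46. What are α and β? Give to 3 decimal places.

α = μκ = 0.22×46 = 10.120 and β = (1−μ)κ = 0.78×46 = 35.880.

α = 10.120, β = 35.880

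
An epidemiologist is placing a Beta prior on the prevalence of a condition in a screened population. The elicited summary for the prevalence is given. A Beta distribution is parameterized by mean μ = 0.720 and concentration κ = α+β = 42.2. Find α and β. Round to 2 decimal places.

α = 30.38, β = 11.82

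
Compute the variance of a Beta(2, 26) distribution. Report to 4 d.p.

0.0023

μ = 2/28 = 0.071429; Var = μ(1−μ)/(α+β+1) = 0.0663265/29 = 0.0023.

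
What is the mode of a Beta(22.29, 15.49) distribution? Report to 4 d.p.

The density x^(α−1)(1−x)^(β−1) is maximised at (α−1)/(α+β−2) = 21.29/35.78 = 0.5950.

0.5950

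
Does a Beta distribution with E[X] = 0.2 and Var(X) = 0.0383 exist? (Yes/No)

The Beta variance bound is σ² < μ(1−μ).
Here μ(1−μ) = 0.2×0.8 = 0.16, and 0.0383 < 0.16.

Yes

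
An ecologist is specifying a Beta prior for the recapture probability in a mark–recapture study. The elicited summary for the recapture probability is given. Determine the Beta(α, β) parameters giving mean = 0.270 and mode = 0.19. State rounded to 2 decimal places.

Let s = α+β. Mean gives α = μs = 0.270s; mode gives (α−1)/(s−2) = 0.19.
Substituting: 0.270s − 1 = 0.19(s−2) = 0.19s − 0.38, so 0.080s = 0.62 and s = 7.7500.
Then α = 0.270×7.7500 = 2.09 and β = s−α = 5.66.

α = 2.09, β = 5.66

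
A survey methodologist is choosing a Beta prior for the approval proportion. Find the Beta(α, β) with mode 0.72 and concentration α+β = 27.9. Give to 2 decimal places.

Mode = (α−1)/(κ−2) with κ = α+β, so α−1 = 0.72·25.9 = 18.65.
α = 19.65; β = κ − α = 8.25.

α = 19.65, β = 8.25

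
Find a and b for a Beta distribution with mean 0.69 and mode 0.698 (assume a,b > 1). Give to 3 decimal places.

a = 34.155, b = 15.345

With s = a+b: μ = a/s and mode = (a−1)/(s−2). Eliminating a = μs,
μs − 1 = m(s−2) ⇒ s(μ−m) = 1−2m ⇒ s = -0.396/-0.008 = 49.5000.
So a = μs = 34.155, b = (1−μ)s = 15.345.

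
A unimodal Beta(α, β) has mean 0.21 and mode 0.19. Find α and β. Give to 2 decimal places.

α = 6.51, β = 24.49

With s = α+β: μ = α/s and mode = (α−1)/(s−2). Eliminating α = μs,
μs − 1 = m(s−2) ⇒ s(μ−m) = 1−2m ⇒ s = 0.62/0.02 = 31.0000.
So α = μs = 6.51, β = (1−μ)s = 24.49.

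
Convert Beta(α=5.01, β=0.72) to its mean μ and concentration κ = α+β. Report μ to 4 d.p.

κ = α+β = 5.01+0.72 = 5.73; μ = α/κ = 5.01/5.73 = 0.8743.

μ = 0.8743, κ = 5.73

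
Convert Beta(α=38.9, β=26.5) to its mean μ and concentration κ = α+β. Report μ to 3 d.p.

κ = α+β = 38.9+26.5 = 65.4; μ = α/κ = 38.9/65.4 = 0.595.

μ = 0.595, κ = 65.4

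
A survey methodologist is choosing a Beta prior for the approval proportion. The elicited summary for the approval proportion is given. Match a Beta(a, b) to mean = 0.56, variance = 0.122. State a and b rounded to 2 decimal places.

By moment matching, a+b = μ(1−μ)/σ² − 1 = (0.56·0.44)/0.122 − 1 = 2.0197 − 1 = 1.0197.
Since a/(a+b) = μ, a = 0.56·1.0197 = 0.57 and b = 0.44·1.0197 = 0.45.

a = 0.57, b = 0.45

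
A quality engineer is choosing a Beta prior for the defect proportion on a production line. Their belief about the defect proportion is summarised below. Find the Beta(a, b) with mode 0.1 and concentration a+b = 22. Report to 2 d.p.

a = 3.00, b = 19.00

Mode = (a−1)/(κ−2) with κ = a+b, so a−1 = 0.1·20 = 2.00.
a = 3.00; b = κ − a = 19.00.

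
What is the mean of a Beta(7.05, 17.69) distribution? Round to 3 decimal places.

E[X] = α/(α+β) = 7.05/24.74 = 0.285.

0.285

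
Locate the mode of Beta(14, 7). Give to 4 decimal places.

With α,β > 1, mode = (α−1)/(α+β−2) = 13/19 = 0.6842.

0.6842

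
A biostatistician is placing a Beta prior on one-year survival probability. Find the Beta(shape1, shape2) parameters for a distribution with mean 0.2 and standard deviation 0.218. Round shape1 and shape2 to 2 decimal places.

σ² = 0.218² = 0.047524.
With s = shape1+shape2, Var = μ(1−μ)/(s+1), so s+1 = (0.2×0.8)/0.047524 = 3.3667 and s = 2.3667.
shape1 = μs = 0.47, shape2 = (1−μ)s = 1.89.

shape1 = 0.47, shape2 = 1.89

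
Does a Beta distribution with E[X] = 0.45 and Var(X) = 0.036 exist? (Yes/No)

Yes

A Beta with mean μ has variance μ(1−μ)/(α+β+1) < μ(1−μ).
Here μ(1−μ) = 0.45×0.55 = 0.2475, and 0.036 < 0.2475.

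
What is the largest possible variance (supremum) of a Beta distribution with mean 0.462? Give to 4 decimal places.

Var = μ(1−μ)/(α+β+1), which approaches μ(1−μ) as α+β → 0.
So the supremum is μ(1−μ) = 0.462×0.538 = 0.2486.

0.2486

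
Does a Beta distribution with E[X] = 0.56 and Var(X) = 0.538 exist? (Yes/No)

No

The Beta variance bound is σ² < μ(1−μ).
Here μ(1−μ) = 0.56×0.44 = 0.2464, and 0.538 ≥ 0.2464.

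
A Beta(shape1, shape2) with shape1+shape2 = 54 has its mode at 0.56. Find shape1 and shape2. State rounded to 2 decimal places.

For shape1,shape2>1 the mode is (shape1−1)/(shape1+shape2−2), so shape1 = mode·(κ−2)+1 = 0.56×52+1 = 30.12.
And shape2 = (1−mode)·(κ−2)+1 = 0.44×52+1 = 23.88.

shape1 = 30.12, shape2 = 23.88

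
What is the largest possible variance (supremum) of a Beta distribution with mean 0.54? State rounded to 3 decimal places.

Var = μ(1−μ)/(α+β+1), which approaches μ(1−μ) as α+β → 0.
So the supremum is μ(1−μ) = 0.54×0.46 = 0.248.

0.248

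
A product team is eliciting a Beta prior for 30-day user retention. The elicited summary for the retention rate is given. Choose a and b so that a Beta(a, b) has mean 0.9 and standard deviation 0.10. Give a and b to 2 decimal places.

Variance = 0.10² = 0.0100. The moment-matching identity a+b = μ(1−μ)/Var − 1 gives
a+b = 0.09/0.0100 − 1 = 8.0000, so a = μ·8.0000 = 7.20 and b = (1−μ)·8.0000 = 0.80.

a = 7.20, b = 0.80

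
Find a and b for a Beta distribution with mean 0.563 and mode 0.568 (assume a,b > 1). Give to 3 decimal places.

a = 15.314, b = 11.886

Let s = a+b. Mean gives a = μs = 0.563s; mode gives (a−1)/(s−2) = 0.568.
Substituting: 0.563s − 1 = 0.568(s−2) = 0.568s − 1.136, so -0.005s = -0.136 and s = 27.2000.
Then a = 0.563×27.2000 = 15.314 and b = s−a = 11.886.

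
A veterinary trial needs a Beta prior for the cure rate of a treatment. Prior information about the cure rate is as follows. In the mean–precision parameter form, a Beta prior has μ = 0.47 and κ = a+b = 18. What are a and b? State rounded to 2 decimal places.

a = 8.46, b = 9.54

Split κ in proportion μ : (1−μ): a = 0.47·18 = 8.46, b = 18 − 8.46 = 9.54.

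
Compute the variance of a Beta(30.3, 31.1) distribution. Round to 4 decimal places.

α+β = 61.4 and αβ = 942.33, so Var = αβ/[(α+β)²(α+β+1)] = 942.33/235245.504 = 0.0040.

0.0040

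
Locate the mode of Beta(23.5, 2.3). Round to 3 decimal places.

0.945

The density x^(α−1)(1−x)^(β−1) is maximised at (α−1)/(α+β−2) = 22.5/23.8 = 0.945.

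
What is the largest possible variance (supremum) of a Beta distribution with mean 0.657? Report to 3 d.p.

Var = μ(1−μ)/(α+β+1), which approaches μ(1−μ) as α+β → 0.
So the supremum is μ(1−μ) = 0.657×0.343 = 0.225.

0.225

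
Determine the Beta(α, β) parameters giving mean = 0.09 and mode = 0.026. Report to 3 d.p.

α = 1.333, β = 13.479

Let s = α+β. Mean gives α = μs = 0.09s; mode gives (α−1)/(s−2) = 0.026.
Substituting: 0.09s − 1 = 0.026(s−2) = 0.026s − 0.052, so 0.064s = 0.948 and s = 14.8125.
Then α = 0.09×14.8125 = 1.333 and β = s−α = 13.479.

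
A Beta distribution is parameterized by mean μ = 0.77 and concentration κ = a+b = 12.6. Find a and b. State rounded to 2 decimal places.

a = 9.70, b = 2.90

a = μκ = 0.77×12.6 = 9.70 and b = (1−μ)κ = 0.23×12.6 = 2.90.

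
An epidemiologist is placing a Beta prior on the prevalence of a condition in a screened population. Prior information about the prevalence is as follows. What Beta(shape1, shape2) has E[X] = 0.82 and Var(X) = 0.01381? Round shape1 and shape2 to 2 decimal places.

shape1 = 7.94, shape2 = 1.74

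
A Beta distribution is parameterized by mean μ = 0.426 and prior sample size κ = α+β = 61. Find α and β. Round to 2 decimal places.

α = 25.99, β = 35.01

Split κ in proportion μ : (1−μ): α = 0.426·61 = 25.99, β = 61 − 25.99 = 35.01.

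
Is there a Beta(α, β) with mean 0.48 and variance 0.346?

For any Beta, Var(X) < E[X]·(1−E[X]).
Here μ(1−μ) = 0.48×0.52 = 0.2496, and 0.346 ≥ 0.2496.

No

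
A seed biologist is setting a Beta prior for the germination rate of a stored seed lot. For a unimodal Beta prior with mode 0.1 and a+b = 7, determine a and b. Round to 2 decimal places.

a = 1.50, b = 5.50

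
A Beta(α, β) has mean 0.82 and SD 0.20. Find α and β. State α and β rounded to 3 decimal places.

Variance = 0.20² = 0.0400. The moment-matching identity α+β = μ(1−μ)/Var − 1 gives
α+β = 0.1476/0.0400 − 1 = 2.6900, so α = μ·2.6900 = 2.206 and β = (1−μ)·2.6900 = 0.484.

α = 2.206, β = 0.484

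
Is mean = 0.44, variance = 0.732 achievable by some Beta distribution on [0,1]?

The Beta variance bound is σ² < μ(1−μ).
Here μ(1−μ) = 0.44×0.56 = 0.2464, and 0.732 ≥ 0.2464.

No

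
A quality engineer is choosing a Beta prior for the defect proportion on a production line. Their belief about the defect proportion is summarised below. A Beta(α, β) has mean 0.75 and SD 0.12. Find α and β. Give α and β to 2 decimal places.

First σ² = 0.0144. Setting α = μn, β = (1−μ)n with n = α+β,
μ(1−μ)/(n+1) = 0.0144 ⇒ n+1 = 0.1875/0.0144 = 13.0208 ⇒ n = 12.0208.
Hence α = 0.75×12.0208 = 9.02, β = 0.25×12.0208 = 3.01.

α = 9.02, β = 3.01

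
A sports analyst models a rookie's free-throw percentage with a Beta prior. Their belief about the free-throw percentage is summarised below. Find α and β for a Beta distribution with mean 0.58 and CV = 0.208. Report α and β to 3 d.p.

Var = (CV·μ)² = (0.208×0.58)² = 0.014554.
α+β = μ(1−μ)/Var − 1 = 0.2436/0.014554 − 1 = 15.7377.
Thus α = 0.58·15.7377 = 9.128 and β = 0.42·15.7377 = 6.610.

α = 9.128, β = 6.610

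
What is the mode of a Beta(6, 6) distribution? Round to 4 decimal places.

0.5000

With α,β > 1, mode = (α−1)/(α+β−2) = 5/10 = 0.5000.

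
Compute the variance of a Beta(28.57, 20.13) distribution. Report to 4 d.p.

0.0049

α+β = 48.70 and αβ = 575.1141, so Var = αβ/[(α+β)²(α+β+1)] = 575.1141/117872.993000 = 0.0049.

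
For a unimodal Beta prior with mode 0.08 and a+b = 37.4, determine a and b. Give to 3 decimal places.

Since the density peak of Beta(a,b) is at (a−1)/(a+b−2),
a = 1 + 0.08(37.4−2) = 3.832 and b = 37.4 − 3.832 = 33.568.

a = 3.832, b = 33.568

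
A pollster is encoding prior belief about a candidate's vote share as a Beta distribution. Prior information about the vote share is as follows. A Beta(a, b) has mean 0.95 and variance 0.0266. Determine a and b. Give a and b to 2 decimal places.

By moment matching, a+b = μ(1−μ)/σ² − 1 = (0.95·0.05)/0.0266 − 1 = 1.7857 − 1 = 0.7857.
Since a/(a+b) = μ, a = 0.95·0.7857 = 0.75 and b = 0.05·0.7857 = 0.04.

a = 0.75, b = 0.04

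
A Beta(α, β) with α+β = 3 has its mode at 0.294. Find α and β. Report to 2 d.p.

Mode = (α−1)/(κ−2) with κ = α+β, so α−1 = 0.294·1 = 0.29.
α = 1.29; β = κ − α = 1.71.

α = 1.29, β = 1.71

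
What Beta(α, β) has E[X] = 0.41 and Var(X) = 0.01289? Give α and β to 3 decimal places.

Let s = α+β. The Beta variance is μ(1−μ)/(s+1).
So s+1 = μ(1−μ)/σ² = (0.41×0.59)/0.01289 = 0.2419/0.01289 = 18.7665, giving s = 17.7665.
Then α = μs = 0.41×17.7665 = 7.284 and β = (1−μ)s = 0.59×17.7665 = 10.482.

α = 7.284, β = 10.482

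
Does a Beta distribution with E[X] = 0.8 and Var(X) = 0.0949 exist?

Yes

The Beta variance bound is σ² < μ(1−μ).
Here μ(1−μ) = 0.8×0.2 = 0.16, and 0.0949 < 0.16.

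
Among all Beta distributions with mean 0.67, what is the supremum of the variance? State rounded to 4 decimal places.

0.2211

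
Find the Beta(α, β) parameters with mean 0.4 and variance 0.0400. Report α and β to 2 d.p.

α = 2.00, β = 3.00

Let s = α+β. The Beta variance is μ(1−μ)/(s+1).
So s+1 = μ(1−μ)/σ² = (0.4×0.6)/0.0400 = 0.24/0.0400 = 6.0000, giving s = 5.0000.
Then α = μs = 0.4×5.0000 = 2.00 and β = (1−μ)s = 0.6×5.0000 = 3.00.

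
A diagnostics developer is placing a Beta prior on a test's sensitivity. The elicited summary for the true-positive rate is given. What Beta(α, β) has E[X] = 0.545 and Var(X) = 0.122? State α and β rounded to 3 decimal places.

α = 0.563, β = 0.470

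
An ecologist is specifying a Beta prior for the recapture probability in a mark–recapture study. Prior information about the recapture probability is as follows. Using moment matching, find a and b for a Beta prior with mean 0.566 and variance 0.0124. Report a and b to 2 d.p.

By moment matching, a+b = μ(1−μ)/σ² − 1 = (0.566·0.434)/0.0124 − 1 = 19.8100 − 1 = 18.8100.
Since a/(a+b) = μ, a = 0.566·18.8100 = 10.65 and b = 0.434·18.8100 = 8.16.

a = 10.65, b = 8.16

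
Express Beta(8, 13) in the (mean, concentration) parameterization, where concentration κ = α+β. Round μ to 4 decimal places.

μ = 0.3810, κ = 21

κ = α+β = 8+13 = 21; μ = α/κ = 8/21 = 0.3810.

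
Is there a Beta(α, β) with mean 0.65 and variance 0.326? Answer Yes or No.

No

A Beta with mean μ has variance μ(1−μ)/(α+β+1) < μ(1−μ).
Here μ(1−μ) = 0.65×0.35 = 0.2275, and 0.326 ≥ 0.2275.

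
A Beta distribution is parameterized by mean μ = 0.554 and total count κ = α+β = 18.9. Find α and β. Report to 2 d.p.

α = 10.47, β = 8.43

α = μκ = 0.554×18.9 = 10.47 and β = (1−μ)κ = 0.446×18.9 = 8.43.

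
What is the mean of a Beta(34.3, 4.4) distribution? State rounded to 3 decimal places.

0.886

The Beta mean is α/(α+β) = 34.3/(34.3+4.4) = 0.886.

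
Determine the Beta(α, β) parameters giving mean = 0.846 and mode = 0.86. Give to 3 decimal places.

α = 43.509, β = 7.920

Let s = α+β. Mean gives α = μs = 0.846s; mode gives (α−1)/(s−2) = 0.86.
Substituting: 0.846s − 1 = 0.86(s−2) = 0.86s − 1.72, so -0.014s = -0.72 and s = 51.4286.
Then α = 0.846×51.4286 = 43.509 and β = s−α = 7.920.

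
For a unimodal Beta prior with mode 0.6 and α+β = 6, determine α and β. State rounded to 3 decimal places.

α = 3.400, β = 2.600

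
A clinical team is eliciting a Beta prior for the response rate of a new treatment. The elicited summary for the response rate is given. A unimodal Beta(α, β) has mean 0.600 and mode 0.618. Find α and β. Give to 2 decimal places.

α = 7.87, β = 5.24

With s = α+β: μ = α/s and mode = (α−1)/(s−2). Eliminating α = μs,
μs − 1 = m(s−2) ⇒ s(μ−m) = 1−2m ⇒ s = -0.236/-0.018 = 13.1111.
So α = μs = 7.87, β = (1−μ)s = 5.24.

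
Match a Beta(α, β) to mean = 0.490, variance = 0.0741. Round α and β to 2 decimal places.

Write ν = α+β; then α = μν and Var = μ(1−μ)/(ν+1).
ν = μ(1−μ)/Var − 1 = 0.249900/0.0741 − 1 = 2.3725.
α = 0.490·2.3725 = 1.16, β = 0.510·2.3725 = 1.21.

α = 1.16, β = 1.21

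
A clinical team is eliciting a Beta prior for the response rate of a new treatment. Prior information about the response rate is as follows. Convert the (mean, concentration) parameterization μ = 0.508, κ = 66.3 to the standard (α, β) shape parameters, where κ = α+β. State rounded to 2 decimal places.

α = μκ = 0.508×66.3 = 33.68 and β = (1−μ)κ = 0.492×66.3 = 32.62.

α = 33.68, β = 32.62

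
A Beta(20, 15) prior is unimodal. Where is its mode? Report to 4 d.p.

The density x^(α−1)(1−x)^(β−1) is maximised at (α−1)/(α+β−2) = 19/33 = 0.5758.

0.5758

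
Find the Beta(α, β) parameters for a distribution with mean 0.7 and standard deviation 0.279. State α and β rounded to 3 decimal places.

α = 1.188, β = 0.509

First σ² = 0.077841. Setting α = μn, β = (1−μ)n with n = α+β,
μ(1−μ)/(n+1) = 0.077841 ⇒ n+1 = 0.21/0.077841 = 2.6978 ⇒ n = 1.6978.
Hence α = 0.7×1.6978 = 1.188, β = 0.3×1.6978 = 0.509.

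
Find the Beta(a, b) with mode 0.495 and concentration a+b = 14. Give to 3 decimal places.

Since the density peak of Beta(a,b) is at (a−1)/(a+b−2),
a = 1 + 0.495(14−2) = 6.940 and b = 14 − 6.940 = 7.060.

a = 6.940, b = 7.060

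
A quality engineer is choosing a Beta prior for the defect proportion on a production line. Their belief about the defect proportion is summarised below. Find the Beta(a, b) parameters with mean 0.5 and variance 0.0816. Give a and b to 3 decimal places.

Let s = a+b. The Beta variance is μ(1−μ)/(s+1).
So s+1 = μ(1−μ)/σ² = (0.5×0.5)/0.0816 = 0.25/0.0816 = 3.0637, giving s = 2.0637.
Then a = μs = 0.5×2.0637 = 1.032 and b = (1−μ)s = 0.5×2.0637 = 1.032.

a = 1.032, b = 1.032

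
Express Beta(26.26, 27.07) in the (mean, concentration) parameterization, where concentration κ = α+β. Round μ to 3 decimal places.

κ = α+β = 26.26+27.07 = 53.33; μ = α/κ = 26.26/53.33 = 0.492.

μ = 0.492, κ = 53.33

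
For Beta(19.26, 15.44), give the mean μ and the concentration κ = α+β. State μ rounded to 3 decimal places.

μ = 0.555, κ = 34.70

κ = α+β = 19.26+15.44 = 34.70; μ = α/κ = 19.26/34.70 = 0.555.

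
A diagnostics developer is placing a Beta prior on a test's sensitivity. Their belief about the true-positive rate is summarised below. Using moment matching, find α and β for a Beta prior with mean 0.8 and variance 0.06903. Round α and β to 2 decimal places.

α = 1.05, β = 0.26

Write ν = α+β; then α = μν and Var = μ(1−μ)/(ν+1).
ν = μ(1−μ)/Var − 1 = 0.16/0.06903 − 1 = 1.3178.
α = 0.8·1.3178 = 1.05, β = 0.2·1.3178 = 0.26.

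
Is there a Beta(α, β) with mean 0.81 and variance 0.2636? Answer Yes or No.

No

For any Beta, Var(X) < E[X]·(1−E[X]).
Here μ(1−μ) = 0.81×0.19 = 0.1539, and 0.2636 ≥ 0.1539.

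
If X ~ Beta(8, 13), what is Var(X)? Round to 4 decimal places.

Var = αβ/[(α+β)²(α+β+1)] = (8×13)/(21²×22) = 104/9702 = 0.0107.

0.0107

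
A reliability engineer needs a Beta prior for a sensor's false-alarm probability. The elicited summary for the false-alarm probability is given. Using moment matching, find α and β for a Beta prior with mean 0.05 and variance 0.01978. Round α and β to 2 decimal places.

α = 0.07, β = 1.33

By moment matching, α+β = μ(1−μ)/σ² − 1 = (0.05·0.95)/0.01978 − 1 = 2.4014 − 1 = 1.4014.
Since α/(α+β) = μ, α = 0.05·1.4014 = 0.07 and β = 0.95·1.4014 = 1.33.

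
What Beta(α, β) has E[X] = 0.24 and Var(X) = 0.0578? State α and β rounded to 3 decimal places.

α = 0.517, β = 1.638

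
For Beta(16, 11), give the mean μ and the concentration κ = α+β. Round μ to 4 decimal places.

κ = α+β = 16+11 = 27; μ = α/κ = 16/27 = 0.5926.

μ = 0.5926, κ = 27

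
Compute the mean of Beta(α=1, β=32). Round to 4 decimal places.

The Beta mean is α/(α+β) = 1/(1+32) = 0.0303.

0.0303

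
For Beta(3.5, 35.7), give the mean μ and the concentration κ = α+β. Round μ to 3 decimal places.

μ = 0.089, κ = 39.2

κ = α+β = 3.5+35.7 = 39.2; μ = α/κ = 3.5/39.2 = 0.089.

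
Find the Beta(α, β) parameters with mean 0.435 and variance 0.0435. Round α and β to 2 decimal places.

α = 2.02, β = 2.63

Let s = α+β. The Beta variance is μ(1−μ)/(s+1).
So s+1 = μ(1−μ)/σ² = (0.435×0.565)/0.0435 = 0.245775/0.0435 = 5.6500, giving s = 4.6500.
Then α = μs = 0.435×4.6500 = 2.02 and β = (1−μ)s = 0.565×4.6500 = 2.63.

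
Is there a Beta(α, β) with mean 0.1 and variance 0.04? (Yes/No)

Yes

A Beta with mean μ has variance μ(1−μ)/(α+β+1) < μ(1−μ).
Here μ(1−μ) = 0.1×0.9 = 0.09, and 0.04 < 0.09.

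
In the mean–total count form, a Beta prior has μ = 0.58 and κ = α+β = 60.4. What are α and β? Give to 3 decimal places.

α = 35.032, β = 25.368

α = μκ = 0.58×60.4 = 35.032 and β = (1−μ)κ = 0.42×60.4 = 25.368.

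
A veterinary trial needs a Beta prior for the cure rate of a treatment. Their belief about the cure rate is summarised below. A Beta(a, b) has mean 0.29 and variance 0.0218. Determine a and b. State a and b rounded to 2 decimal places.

a = 2.45, b = 6.00

By moment matching, a+b = μ(1−μ)/σ² − 1 = (0.29·0.71)/0.0218 − 1 = 9.4450 − 1 = 8.4450.
Since a/(a+b) = μ, a = 0.29·8.4450 = 2.45 and b = 0.71·8.4450 = 6.00.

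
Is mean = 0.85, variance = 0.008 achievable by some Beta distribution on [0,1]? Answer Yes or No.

Yes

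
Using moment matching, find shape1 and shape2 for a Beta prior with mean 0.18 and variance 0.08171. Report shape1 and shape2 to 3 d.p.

shape1 = 0.145, shape2 = 0.661

Let s = shape1+shape2. The Beta variance is μ(1−μ)/(s+1).
So s+1 = μ(1−μ)/σ² = (0.18×0.82)/0.08171 = 0.1476/0.08171 = 1.8064, giving s = 0.8064.
Then shape1 = μs = 0.18×0.8064 = 0.145 and shape2 = (1−μ)s = 0.82×0.8064 = 0.661.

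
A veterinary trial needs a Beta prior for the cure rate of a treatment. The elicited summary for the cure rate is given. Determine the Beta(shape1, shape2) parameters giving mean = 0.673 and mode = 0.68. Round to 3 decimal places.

Let s = shape1+shape2. Mean gives shape1 = μs = 0.673s; mode gives (shape1−1)/(s−2) = 0.68.
Substituting: 0.673s − 1 = 0.68(s−2) = 0.68s − 1.36, so -0.007s = -0.36 and s = 51.4286.
Then shape1 = 0.673×51.4286 = 34.611 and shape2 = s−shape1 = 16.817.

shape1 = 34.611, shape2 = 16.817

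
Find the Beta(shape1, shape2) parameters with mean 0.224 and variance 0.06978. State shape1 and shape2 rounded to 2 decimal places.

shape1 = 0.33, shape2 = 1.16

Let s = shape1+shape2. The Beta variance is μ(1−μ)/(s+1).
So s+1 = μ(1−μ)/σ² = (0.224×0.776)/0.06978 = 0.173824/0.06978 = 2.4910, giving s = 1.4910.
Then shape1 = μs = 0.224×1.4910 = 0.33 and shape2 = (1−μ)s = 0.776×1.4910 = 1.16.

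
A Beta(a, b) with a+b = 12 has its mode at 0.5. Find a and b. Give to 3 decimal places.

a = 6.000, b = 6.000

Since the density peak of Beta(a,b) is at (a−1)/(a+b−2),
a = 1 + 0.5(12−2) = 6.000 and b = 12 − 6.000 = 6.000.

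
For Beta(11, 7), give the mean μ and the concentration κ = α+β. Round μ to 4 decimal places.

μ = 0.6111, κ = 18

κ = α+β = 11+7 = 18; μ = α/κ = 11/18 = 0.6111.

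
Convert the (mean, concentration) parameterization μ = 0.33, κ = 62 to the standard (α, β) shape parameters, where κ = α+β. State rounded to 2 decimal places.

α = 20.46, β = 41.54

α = μκ = 0.33×62 = 20.46 and β = (1−μ)κ = 0.67×62 = 41.54.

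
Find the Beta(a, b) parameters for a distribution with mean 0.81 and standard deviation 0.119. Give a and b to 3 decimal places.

a = 7.993, b = 1.875

Variance = 0.119² = 0.014161. The moment-matching identity a+b = μ(1−μ)/Var − 1 gives
a+b = 0.1539/0.014161 − 1 = 9.8679, so a = μ·9.8679 = 7.993 and b = (1−μ)·9.8679 = 1.875.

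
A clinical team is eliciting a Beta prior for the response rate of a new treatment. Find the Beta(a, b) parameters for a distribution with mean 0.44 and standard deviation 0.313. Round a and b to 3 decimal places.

σ² = 0.313² = 0.097969.
With s = a+b, Var = μ(1−μ)/(s+1), so s+1 = (0.44×0.56)/0.097969 = 2.5151 and s = 1.5151.
a = μs = 0.667, b = (1−μ)s = 0.848.

a = 0.667, b = 0.848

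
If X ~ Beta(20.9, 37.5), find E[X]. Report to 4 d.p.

E[X] = α/(α+β) = 20.9/58.4 = 0.3579.

0.3579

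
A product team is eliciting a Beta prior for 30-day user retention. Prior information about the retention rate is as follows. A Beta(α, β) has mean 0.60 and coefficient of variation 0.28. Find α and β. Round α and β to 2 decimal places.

α = 4.50, β = 3.00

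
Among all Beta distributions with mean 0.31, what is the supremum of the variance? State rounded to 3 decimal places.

0.214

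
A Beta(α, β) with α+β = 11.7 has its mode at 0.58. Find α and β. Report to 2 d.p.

α = 6.63, β = 5.07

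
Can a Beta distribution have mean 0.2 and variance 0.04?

Yes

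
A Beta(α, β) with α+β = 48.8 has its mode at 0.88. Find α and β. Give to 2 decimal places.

α = 42.18, β = 6.62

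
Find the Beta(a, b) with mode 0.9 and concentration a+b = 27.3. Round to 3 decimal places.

a = 23.770, b = 3.530

For a,b>1 the mode is (a−1)/(a+b−2), so a = mode·(κ−2)+1 = 0.9×25.3+1 = 23.770.
And b = (1−mode)·(κ−2)+1 = 0.1×25.3+1 = 3.530.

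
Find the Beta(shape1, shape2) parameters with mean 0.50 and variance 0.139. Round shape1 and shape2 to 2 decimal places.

shape1 = 0.40, shape2 = 0.40

Write ν = shape1+shape2; then shape1 = μν and Var = μ(1−μ)/(ν+1).
ν = μ(1−μ)/Var − 1 = 0.2500/0.139 − 1 = 0.7986.
shape1 = 0.50·0.7986 = 0.40, shape2 = 0.50·0.7986 = 0.40.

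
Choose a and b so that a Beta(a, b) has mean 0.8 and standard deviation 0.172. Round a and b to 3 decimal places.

Variance = 0.172² = 0.029584. The moment-matching identity a+b = μ(1−μ)/Var − 1 gives
a+b = 0.16/0.029584 − 1 = 4.4083, so a = μ·4.4083 = 3.527 and b = (1−μ)·4.4083 = 0.882.

a = 3.527, b = 0.882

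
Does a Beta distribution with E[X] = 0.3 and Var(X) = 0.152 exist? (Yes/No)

Yes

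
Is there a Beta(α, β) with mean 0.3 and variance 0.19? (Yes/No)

The Beta variance bound is σ² < μ(1−μ).
Here μ(1−μ) = 0.3×0.7 = 0.21, and 0.19 < 0.21.

Yes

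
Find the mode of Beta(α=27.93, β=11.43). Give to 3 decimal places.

0.721

The density x^(α−1)(1−x)^(β−1) is maximised at (α−1)/(α+β−2) = 26.93/37.36 = 0.721.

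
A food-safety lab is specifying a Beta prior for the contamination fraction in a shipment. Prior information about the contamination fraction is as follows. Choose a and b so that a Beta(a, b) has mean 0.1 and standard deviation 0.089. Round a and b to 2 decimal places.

a = 1.04, b = 9.33

σ² = 0.089² = 0.007921.
With s = a+b, Var = μ(1−μ)/(s+1), so s+1 = (0.1×0.9)/0.007921 = 11.3622 and s = 10.3622.
a = μs = 1.04, b = (1−μ)s = 9.33.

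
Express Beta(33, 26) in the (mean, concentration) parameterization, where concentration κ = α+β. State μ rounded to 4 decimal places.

κ = α+β = 33+26 = 59; μ = α/κ = 33/59 = 0.5593.

μ = 0.5593, κ = 59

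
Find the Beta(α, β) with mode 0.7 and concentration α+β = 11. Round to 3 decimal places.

Since the density peak of Beta(α,β) is at (α−1)/(α+β−2),
α = 1 + 0.7(11−2) = 7.300 and β = 11 − 7.300 = 3.700.

α = 7.300, β = 3.700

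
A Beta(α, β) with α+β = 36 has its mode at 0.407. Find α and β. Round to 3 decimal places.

α = 14.838, β = 21.162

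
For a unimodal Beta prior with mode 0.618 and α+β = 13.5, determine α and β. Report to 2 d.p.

α = 8.11, β = 5.39

For α,β>1 the mode is (α−1)/(α+β−2), so α = mode·(κ−2)+1 = 0.618×11.5+1 = 8.11.
And β = (1−mode)·(κ−2)+1 = 0.382×11.5+1 = 5.39.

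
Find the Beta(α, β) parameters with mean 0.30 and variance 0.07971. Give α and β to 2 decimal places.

α = 0.49, β = 1.14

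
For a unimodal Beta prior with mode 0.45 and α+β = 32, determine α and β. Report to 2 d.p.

For α,β>1 the mode is (α−1)/(α+β−2), so α = mode·(κ−2)+1 = 0.45×30+1 = 14.50.
And β = (1−mode)·(κ−2)+1 = 0.55×30+1 = 17.50.

α = 14.50, β = 17.50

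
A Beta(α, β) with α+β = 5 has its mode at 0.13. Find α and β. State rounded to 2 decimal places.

α = 1.39, β = 3.61

For α,β>1 the mode is (α−1)/(α+β−2), so α = mode·(κ−2)+1 = 0.13×3+1 = 1.39.
And β = (1−mode)·(κ−2)+1 = 0.87×3+1 = 3.61.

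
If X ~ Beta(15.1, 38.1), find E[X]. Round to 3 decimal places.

The Beta mean is α/(α+β) = 15.1/(15.1+38.1) = 0.284.

0.284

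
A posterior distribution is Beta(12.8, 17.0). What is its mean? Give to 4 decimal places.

0.4295

The Beta mean is α/(α+β) = 12.8/(12.8+17.0) = 0.4295.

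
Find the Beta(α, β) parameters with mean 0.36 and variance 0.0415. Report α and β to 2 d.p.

α = 1.64, β = 2.91

By moment matching, α+β = μ(1−μ)/σ² − 1 = (0.36·0.64)/0.0415 − 1 = 5.5518 − 1 = 4.5518.
Since α/(α+β) = μ, α = 0.36·4.5518 = 1.64 and β = 0.64·4.5518 = 2.91.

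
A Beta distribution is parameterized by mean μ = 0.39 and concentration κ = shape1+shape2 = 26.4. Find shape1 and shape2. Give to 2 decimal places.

Split κ in proportion μ : (1−μ): shape1 = 0.39·26.4 = 10.30, shape2 = 26.4 − 10.30 = 16.10.

shape1 = 10.30, shape2 = 16.10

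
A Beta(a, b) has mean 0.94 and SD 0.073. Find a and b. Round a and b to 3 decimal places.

σ² = 0.073² = 0.005329.
With s = a+b, Var = μ(1−μ)/(s+1), so s+1 = (0.94×0.06)/0.005329 = 10.5836 and s = 9.5836.
a = μs = 9.009, b = (1−μ)s = 0.575.

a = 9.009, b = 0.575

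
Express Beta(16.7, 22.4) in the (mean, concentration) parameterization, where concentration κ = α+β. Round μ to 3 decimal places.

μ = 0.427, κ = 39.1

κ = α+β = 16.7+22.4 = 39.1; μ = α/κ = 16.7/39.1 = 0.427.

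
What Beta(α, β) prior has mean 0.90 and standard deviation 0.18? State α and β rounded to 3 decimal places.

α = 1.600, β = 0.178

Variance = 0.18² = 0.0324. The moment-matching identity α+β = μ(1−μ)/Var − 1 gives
α+β = 0.0900/0.0324 − 1 = 1.7778, so α = μ·1.7778 = 1.600 and β = (1−μ)·1.7778 = 0.178.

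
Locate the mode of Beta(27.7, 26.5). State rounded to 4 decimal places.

With α,β > 1, mode = (α−1)/(α+β−2) = 26.7/52.2 = 0.5115.

0.5115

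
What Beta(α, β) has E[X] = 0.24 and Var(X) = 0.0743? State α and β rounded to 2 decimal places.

Write ν = α+β; then α = μν and Var = μ(1−μ)/(ν+1).
ν = μ(1−μ)/Var − 1 = 0.1824/0.0743 − 1 = 1.4549.
α = 0.24·1.4549 = 0.35, β = 0.76·1.4549 = 1.11.

α = 0.35, β = 1.11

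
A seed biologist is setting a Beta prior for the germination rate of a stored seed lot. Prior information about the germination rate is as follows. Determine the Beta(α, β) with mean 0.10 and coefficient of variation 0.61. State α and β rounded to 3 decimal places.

α = 2.319, β = 20.868

σ = CV·μ = 0.61×0.10 = 0.06100, so σ² = 0.003721.
s+1 = μ(1−μ)/σ² = 0.0900/0.003721 = 24.1870, so s = α+β = 23.1870.
α = μs = 2.319, β = (1−μ)s = 20.868.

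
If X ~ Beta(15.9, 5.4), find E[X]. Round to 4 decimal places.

0.7465

E[X] = α/(α+β) = 15.9/21.3 = 0.7465.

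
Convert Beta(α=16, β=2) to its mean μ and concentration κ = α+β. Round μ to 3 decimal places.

μ = 0.889, κ = 18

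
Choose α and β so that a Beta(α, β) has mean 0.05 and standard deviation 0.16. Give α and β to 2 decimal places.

α = 0.04, β = 0.81

First σ² = 0.0256. Setting α = μn, β = (1−μ)n with n = α+β,
μ(1−μ)/(n+1) = 0.0256 ⇒ n+1 = 0.0475/0.0256 = 1.8555 ⇒ n = 0.8555.
Hence α = 0.05×0.8555 = 0.04, β = 0.95×0.8555 = 0.81.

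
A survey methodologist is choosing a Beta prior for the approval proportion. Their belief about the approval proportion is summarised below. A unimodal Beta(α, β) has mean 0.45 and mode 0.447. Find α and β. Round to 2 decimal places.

With s = α+β: μ = α/s and mode = (α−1)/(s−2). Eliminating α = μs,
μs − 1 = m(s−2) ⇒ s(μ−m) = 1−2m ⇒ s = 0.106/0.003 = 35.3333.
So α = μs = 15.90, β = (1−μ)s = 19.43.

α = 15.90, β = 19.43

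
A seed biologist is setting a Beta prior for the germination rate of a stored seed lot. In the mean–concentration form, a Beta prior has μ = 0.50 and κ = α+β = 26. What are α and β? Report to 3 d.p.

α = 13.000, β = 13.000

α = μκ = 0.50×26 = 13.000 and β = (1−μ)κ = 0.50×26 = 13.000.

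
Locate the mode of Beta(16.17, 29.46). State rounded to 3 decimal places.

The density x^(α−1)(1−x)^(β−1) is maximised at (α−1)/(α+β−2) = 15.17/43.63 = 0.348.

0.348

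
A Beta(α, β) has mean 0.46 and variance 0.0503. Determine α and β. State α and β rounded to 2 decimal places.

α = 1.81, β = 2.13

Let s = α+β. The Beta variance is μ(1−μ)/(s+1).
So s+1 = μ(1−μ)/σ² = (0.46×0.54)/0.0503 = 0.2484/0.0503 = 4.9384, giving s = 3.9384.
Then α = μs = 0.46×3.9384 = 1.81 and β = (1−μ)s = 0.54×3.9384 = 2.13.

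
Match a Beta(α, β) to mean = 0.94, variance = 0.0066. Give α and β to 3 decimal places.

Let s = α+β. The Beta variance is μ(1−μ)/(s+1).
So s+1 = μ(1−μ)/σ² = (0.94×0.06)/0.0066 = 0.0564/0.0066 = 8.5455, giving s = 7.5455.
Then α = μs = 0.94×7.5455 = 7.093 and β = (1−μ)s = 0.06×7.5455 = 0.453.

α = 7.093, β = 0.453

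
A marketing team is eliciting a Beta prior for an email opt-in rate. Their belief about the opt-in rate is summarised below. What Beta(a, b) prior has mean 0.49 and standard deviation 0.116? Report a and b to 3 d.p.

First σ² = 0.013456. Setting a = μn, b = (1−μ)n with n = a+b,
μ(1−μ)/(n+1) = 0.013456 ⇒ n+1 = 0.2499/0.013456 = 18.5716 ⇒ n = 17.5716.
Hence a = 0.49×17.5716 = 8.610, b = 0.51×17.5716 = 8.962.

a = 8.610, b = 8.962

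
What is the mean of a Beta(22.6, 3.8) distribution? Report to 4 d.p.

0.8561

E[X] = α/(α+β) = 22.6/26.4 = 0.8561.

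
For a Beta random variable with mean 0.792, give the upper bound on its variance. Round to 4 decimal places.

Var = μ(1−μ)/(α+β+1), which approaches μ(1−μ) as α+β → 0.
So the supremum is μ(1−μ) = 0.792×0.208 = 0.1647.

0.1647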